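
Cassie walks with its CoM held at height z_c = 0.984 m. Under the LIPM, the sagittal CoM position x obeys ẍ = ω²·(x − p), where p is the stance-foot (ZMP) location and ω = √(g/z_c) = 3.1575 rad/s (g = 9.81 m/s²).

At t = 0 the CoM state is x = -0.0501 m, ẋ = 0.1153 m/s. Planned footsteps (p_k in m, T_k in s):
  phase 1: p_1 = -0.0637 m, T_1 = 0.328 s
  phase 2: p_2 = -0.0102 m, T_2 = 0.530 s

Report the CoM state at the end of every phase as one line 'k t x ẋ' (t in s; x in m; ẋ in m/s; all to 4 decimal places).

1 0.3280 0.0028 0.2357
2 0.8580 0.2177 0.7561

phase 1: p=-0.0637, T=0.328, ωT=1.035660, cosh=1.585978, sinh=1.230986; start (x,ẋ)=(-0.050100, 0.115300) → end (x,ẋ)=(0.002820, 0.235724)
phase 2: p=-0.0102, T=0.530, ωT=1.673475, cosh=2.759127, sinh=2.571533; start (x,ẋ)=(0.002820, 0.235724) → end (x,ẋ)=(0.217703, 0.756113)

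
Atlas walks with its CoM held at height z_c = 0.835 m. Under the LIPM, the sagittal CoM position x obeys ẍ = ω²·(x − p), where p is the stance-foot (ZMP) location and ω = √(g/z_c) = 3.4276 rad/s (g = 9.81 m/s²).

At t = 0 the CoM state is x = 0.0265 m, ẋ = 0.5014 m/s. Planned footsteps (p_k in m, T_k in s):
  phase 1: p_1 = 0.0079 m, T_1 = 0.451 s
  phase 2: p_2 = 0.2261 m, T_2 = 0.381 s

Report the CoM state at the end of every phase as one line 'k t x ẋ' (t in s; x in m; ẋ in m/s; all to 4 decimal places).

phase 1: p=0.0079, T=0.451, ωT=1.545848, cosh=2.452539, sinh=2.239408; start (x,ẋ)=(0.026500, 0.501400) → end (x,ẋ)=(0.381105, 1.372473)
phase 2: p=0.2261, T=0.381, ωT=1.305916, cosh=1.980996, sinh=1.710071; start (x,ẋ)=(0.381105, 1.372473) → end (x,ẋ)=(1.217907, 3.627414)

1 0.4510 0.3811 1.3725
2 0.8320 1.2179 3.6274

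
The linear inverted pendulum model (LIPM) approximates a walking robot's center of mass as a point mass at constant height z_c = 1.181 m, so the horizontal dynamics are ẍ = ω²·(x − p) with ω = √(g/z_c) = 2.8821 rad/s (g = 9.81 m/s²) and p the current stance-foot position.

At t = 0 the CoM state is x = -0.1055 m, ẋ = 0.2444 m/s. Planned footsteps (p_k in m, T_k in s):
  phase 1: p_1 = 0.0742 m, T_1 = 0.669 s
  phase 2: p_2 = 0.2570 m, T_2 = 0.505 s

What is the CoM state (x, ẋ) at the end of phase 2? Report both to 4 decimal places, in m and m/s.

x = -1.5593, ẋ = -5.0858

phase 1: p=0.0742, T=0.669, ωT=1.928125, cosh=3.511012, sinh=3.365592; start (x,ẋ)=(-0.105500, 0.244400) → end (x,ẋ)=(-0.271329, -0.884994)
phase 2: p=0.2570, T=0.505, ωT=1.455461, cosh=2.259875, sinh=2.026582; start (x,ẋ)=(-0.271329, -0.884994) → end (x,ẋ)=(-1.559251, -5.085846)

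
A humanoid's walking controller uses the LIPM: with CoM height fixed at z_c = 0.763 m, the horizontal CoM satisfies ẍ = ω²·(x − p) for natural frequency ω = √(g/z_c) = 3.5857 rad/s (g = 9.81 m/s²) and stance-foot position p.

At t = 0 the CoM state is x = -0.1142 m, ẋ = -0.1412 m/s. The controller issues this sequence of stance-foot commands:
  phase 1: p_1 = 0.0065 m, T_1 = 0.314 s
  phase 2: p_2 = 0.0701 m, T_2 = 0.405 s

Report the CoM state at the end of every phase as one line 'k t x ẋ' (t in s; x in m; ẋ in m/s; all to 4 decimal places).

1 0.3140 -0.2535 -0.8375
2 0.7190 -1.1306 -4.2298

phase 1: p=0.0065, T=0.314, ωT=1.125910, cosh=1.703689, sinh=1.379332; start (x,ẋ)=(-0.114200, -0.141200) → end (x,ẋ)=(-0.253451, -0.837527)
phase 2: p=0.0701, T=0.405, ωT=1.452209, cosh=2.253296, sinh=2.019244; start (x,ẋ)=(-0.253451, -0.837527) → end (x,ẋ)=(-1.130601, -4.229840)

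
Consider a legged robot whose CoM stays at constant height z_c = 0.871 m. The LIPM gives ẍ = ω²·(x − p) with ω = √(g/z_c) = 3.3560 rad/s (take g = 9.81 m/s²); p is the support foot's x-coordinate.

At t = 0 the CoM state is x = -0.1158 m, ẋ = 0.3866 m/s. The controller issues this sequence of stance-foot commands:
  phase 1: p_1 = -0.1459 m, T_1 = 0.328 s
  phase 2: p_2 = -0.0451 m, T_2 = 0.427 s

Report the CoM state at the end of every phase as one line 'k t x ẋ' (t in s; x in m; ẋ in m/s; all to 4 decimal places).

phase 1: p=-0.1459, T=0.328, ωT=1.100768, cosh=1.669545, sinh=1.336929; start (x,ẋ)=(-0.115800, 0.386600) → end (x,ẋ)=(0.058363, 0.780497)
phase 2: p=-0.0451, T=0.427, ωT=1.433012, cosh=2.214947, sinh=1.976358; start (x,ẋ)=(0.058363, 0.780497) → end (x,ẋ)=(0.643702, 2.414994)

1 0.3280 0.0584 0.7805
2 0.7550 0.6437 2.4150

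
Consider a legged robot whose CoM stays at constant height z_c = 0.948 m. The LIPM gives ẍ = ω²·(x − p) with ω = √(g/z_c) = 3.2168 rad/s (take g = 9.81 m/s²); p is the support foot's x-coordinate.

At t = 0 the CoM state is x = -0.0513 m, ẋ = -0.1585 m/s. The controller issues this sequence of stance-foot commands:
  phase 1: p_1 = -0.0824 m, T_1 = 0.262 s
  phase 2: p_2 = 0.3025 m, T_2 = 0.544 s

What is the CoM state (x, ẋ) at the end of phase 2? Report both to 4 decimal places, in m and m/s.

phase 1: p=-0.0824, T=0.262, ωT=0.842802, cosh=1.376684, sinh=0.946181; start (x,ẋ)=(-0.051300, -0.158500) → end (x,ẋ)=(-0.086206, -0.123546)
phase 2: p=0.3025, T=0.544, ωT=1.749939, cosh=2.964019, sinh=2.790234; start (x,ẋ)=(-0.086206, -0.123546) → end (x,ẋ)=(-0.956795, -3.855072)

x = -0.9568, ẋ = -3.8551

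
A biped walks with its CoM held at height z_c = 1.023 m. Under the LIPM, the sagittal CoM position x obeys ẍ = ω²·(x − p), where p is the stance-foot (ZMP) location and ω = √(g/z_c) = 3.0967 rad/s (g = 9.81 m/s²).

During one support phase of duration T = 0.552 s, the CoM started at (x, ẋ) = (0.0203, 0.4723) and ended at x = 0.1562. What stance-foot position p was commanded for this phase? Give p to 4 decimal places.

ωT = 3.0967·0.552 = 1.709378; cosh(ωT) = 2.853252, sinh(ωT) = 2.672274
x(T) = p + (x₀−p)·cosh(ωT) + (ẋ₀/ω)·sinh(ωT) ⇒ p·(1 − cosh) = x(T) − x₀·cosh − (ẋ₀/ω)·sinh
numerator   = 0.1562 − (0.0203)·2.853252 − (0.4723/3.0967)·2.672274 = -0.309289
denominator = 1 − 2.853252 = -1.853252
p = -0.309289 / -1.853252 = 0.1669

p = 0.1669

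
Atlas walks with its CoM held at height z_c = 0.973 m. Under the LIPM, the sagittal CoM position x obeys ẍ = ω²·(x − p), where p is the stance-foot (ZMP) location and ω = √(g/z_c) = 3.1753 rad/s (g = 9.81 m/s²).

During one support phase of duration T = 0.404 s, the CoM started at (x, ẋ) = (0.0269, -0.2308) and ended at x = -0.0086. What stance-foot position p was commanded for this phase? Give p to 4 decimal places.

p = -0.0639

ωT = 3.1753·0.404 = 1.282821; cosh(ωT) = 1.942027, sinh(ωT) = 1.664773
x(T) = p + (x₀−p)·cosh(ωT) + (ẋ₀/ω)·sinh(ωT) ⇒ p·(1 − cosh) = x(T) − x₀·cosh − (ẋ₀/ω)·sinh
numerator   = -0.0086 − (0.0269)·1.942027 − (-0.2308/3.1753)·1.664773 = 0.060165
denominator = 1 − 1.942027 = -0.942027
p = 0.060165 / -0.942027 = -0.0639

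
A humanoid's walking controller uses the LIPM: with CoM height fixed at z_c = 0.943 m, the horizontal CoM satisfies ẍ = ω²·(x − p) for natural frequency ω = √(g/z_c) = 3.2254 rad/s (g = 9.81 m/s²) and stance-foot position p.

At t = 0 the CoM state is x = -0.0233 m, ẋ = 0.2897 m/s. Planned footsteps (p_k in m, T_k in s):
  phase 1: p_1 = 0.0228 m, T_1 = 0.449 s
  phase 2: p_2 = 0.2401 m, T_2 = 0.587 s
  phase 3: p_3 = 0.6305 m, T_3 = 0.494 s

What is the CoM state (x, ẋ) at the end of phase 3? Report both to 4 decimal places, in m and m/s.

x = -0.8841, ẋ = -4.6047

phase 1: p=0.0228, T=0.449, ωT=1.448205, cosh=2.245230, sinh=2.010238; start (x,ẋ)=(-0.023300, 0.289700) → end (x,ẋ)=(0.099851, 0.351539)
phase 2: p=0.2401, T=0.587, ωT=1.893310, cosh=3.395943, sinh=3.245371; start (x,ẋ)=(0.099851, 0.351539) → end (x,ẋ)=(0.117538, -0.274266)
phase 3: p=0.6305, T=0.494, ωT=1.593348, cosh=2.561718, sinh=2.358474; start (x,ẋ)=(0.117538, -0.274266) → end (x,ẋ)=(-0.884112, -4.604704)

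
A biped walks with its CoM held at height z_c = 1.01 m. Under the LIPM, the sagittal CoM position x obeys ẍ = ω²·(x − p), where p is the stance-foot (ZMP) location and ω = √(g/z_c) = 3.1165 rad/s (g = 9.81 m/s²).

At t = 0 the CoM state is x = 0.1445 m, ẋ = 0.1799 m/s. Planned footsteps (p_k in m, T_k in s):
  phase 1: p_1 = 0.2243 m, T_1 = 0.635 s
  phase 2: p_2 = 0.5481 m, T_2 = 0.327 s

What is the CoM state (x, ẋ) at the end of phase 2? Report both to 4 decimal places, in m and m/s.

phase 1: p=0.2243, T=0.635, ωT=1.978977, cosh=3.686776, sinh=3.548565; start (x,ẋ)=(0.144500, 0.179900) → end (x,ẋ)=(0.134936, -0.219266)
phase 2: p=0.5481, T=0.327, ωT=1.019095, cosh=1.565804, sinh=1.204883; start (x,ẋ)=(0.134936, -0.219266) → end (x,ẋ)=(-0.183605, -1.894764)

x = -0.1836, ẋ = -1.8948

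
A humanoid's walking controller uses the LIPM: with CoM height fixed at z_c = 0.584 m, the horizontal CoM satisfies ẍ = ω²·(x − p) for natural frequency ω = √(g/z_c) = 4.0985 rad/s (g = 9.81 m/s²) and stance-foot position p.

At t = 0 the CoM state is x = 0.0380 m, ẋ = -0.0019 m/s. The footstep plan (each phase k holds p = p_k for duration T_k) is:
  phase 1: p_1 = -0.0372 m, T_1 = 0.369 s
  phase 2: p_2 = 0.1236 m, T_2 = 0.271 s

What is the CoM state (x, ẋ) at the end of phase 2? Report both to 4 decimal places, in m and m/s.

phase 1: p=-0.0372, T=0.369, ωT=1.512346, cosh=2.378879, sinh=2.158487; start (x,ẋ)=(0.038000, -0.001900) → end (x,ẋ)=(0.140691, 0.660741)
phase 2: p=0.1236, T=0.271, ωT=1.110694, cosh=1.682897, sinh=1.353566; start (x,ẋ)=(0.140691, 0.660741) → end (x,ẋ)=(0.370578, 1.206774)

x = 0.3706, ẋ = 1.2068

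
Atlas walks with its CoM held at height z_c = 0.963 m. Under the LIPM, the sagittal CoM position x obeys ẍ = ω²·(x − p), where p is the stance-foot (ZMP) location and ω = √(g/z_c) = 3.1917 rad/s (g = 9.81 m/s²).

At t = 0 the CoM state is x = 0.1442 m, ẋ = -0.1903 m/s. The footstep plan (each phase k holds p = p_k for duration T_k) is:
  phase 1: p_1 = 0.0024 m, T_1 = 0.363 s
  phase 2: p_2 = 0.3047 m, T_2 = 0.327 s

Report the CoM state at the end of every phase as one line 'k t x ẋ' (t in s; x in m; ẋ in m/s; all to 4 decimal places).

1 0.3630 0.1649 0.3168
2 0.6900 0.2051 -0.0493

phase 1: p=0.0024, T=0.363, ωT=1.158587, cosh=1.749679, sinh=1.435750; start (x,ẋ)=(0.144200, -0.190300) → end (x,ẋ)=(0.164900, 0.316832)
phase 2: p=0.3047, T=0.327, ωT=1.043686, cosh=1.595909, sinh=1.243755; start (x,ẋ)=(0.164900, 0.316832) → end (x,ẋ)=(0.205057, -0.049327)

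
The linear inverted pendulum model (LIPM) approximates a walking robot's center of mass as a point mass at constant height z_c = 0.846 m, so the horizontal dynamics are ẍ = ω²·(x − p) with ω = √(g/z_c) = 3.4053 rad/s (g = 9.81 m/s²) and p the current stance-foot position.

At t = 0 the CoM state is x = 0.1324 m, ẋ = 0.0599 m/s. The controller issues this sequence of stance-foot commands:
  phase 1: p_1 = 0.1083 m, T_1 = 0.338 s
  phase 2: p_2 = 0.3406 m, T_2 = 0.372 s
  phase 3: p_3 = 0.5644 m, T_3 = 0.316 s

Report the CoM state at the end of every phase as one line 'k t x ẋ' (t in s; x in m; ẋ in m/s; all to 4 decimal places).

phase 1: p=0.1083, T=0.338, ωT=1.150991, cosh=1.738824, sinh=1.422501; start (x,ẋ)=(0.132400, 0.059900) → end (x,ẋ)=(0.175228, 0.220897)
phase 2: p=0.3406, T=0.372, ωT=1.266772, cosh=1.915557, sinh=1.633818; start (x,ẋ)=(0.175228, 0.220897) → end (x,ẋ)=(0.129803, -0.496930)
phase 3: p=0.5644, T=0.316, ωT=1.076075, cosh=1.637037, sinh=1.296106; start (x,ẋ)=(0.129803, -0.496930) → end (x,ẋ)=(-0.336190, -2.731642)

1 0.3380 0.1752 0.2209
2 0.7100 0.1298 -0.4969
3 1.0260 -0.3362 -2.7316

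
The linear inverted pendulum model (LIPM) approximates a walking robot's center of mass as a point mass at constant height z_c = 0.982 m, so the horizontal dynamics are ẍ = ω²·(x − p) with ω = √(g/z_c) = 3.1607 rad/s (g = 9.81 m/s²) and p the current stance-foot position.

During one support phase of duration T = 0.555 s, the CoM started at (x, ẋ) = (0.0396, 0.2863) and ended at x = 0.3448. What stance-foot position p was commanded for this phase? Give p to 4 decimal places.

ωT = 3.1607·0.555 = 1.754189; cosh(ωT) = 2.975902, sinh(ωT) = 2.802854
x(T) = p + (x₀−p)·cosh(ωT) + (ẋ₀/ω)·sinh(ωT) ⇒ p·(1 − cosh) = x(T) − x₀·cosh − (ẋ₀/ω)·sinh
numerator   = 0.3448 − (0.0396)·2.975902 − (0.2863/3.1607)·2.802854 = -0.026932
denominator = 1 − 2.975902 = -1.975902
p = -0.026932 / -1.975902 = 0.0136

p = 0.0136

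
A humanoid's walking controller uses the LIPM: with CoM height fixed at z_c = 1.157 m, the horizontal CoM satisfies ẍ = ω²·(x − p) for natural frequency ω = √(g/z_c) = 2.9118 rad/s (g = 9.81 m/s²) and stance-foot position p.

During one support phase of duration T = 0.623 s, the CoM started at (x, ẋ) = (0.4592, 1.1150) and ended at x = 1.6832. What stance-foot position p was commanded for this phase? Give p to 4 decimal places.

p = 0.4217

ωT = 2.9118·0.623 = 1.814051; cosh(ωT) = 3.149123, sinh(ωT) = 2.986131
x(T) = p + (x₀−p)·cosh(ωT) + (ẋ₀/ω)·sinh(ωT) ⇒ p·(1 − cosh) = x(T) − x₀·cosh − (ẋ₀/ω)·sinh
numerator   = 1.6832 − (0.4592)·3.149123 − (1.1150/2.9118)·2.986131 = -0.906340
denominator = 1 − 3.149123 = -2.149123
p = -0.906340 / -2.149123 = 0.4217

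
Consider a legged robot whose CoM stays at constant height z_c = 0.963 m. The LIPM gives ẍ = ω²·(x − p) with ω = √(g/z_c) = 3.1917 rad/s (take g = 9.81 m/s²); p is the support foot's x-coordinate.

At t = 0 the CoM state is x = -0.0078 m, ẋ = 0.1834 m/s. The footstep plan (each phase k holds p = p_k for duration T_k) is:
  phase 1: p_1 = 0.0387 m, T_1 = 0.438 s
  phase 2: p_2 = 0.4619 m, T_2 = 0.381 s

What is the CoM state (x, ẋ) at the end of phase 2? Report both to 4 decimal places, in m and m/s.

x = -0.2437, ẋ = -1.8274

phase 1: p=0.0387, T=0.438, ωT=1.397965, cosh=2.147027, sinh=1.899928; start (x,ẋ)=(-0.007800, 0.183400) → end (x,ẋ)=(0.048036, 0.111789)
phase 2: p=0.4619, T=0.381, ωT=1.216038, cosh=1.835098, sinh=1.538695; start (x,ẋ)=(0.048036, 0.111789) → end (x,ẋ)=(-0.243688, -1.827365)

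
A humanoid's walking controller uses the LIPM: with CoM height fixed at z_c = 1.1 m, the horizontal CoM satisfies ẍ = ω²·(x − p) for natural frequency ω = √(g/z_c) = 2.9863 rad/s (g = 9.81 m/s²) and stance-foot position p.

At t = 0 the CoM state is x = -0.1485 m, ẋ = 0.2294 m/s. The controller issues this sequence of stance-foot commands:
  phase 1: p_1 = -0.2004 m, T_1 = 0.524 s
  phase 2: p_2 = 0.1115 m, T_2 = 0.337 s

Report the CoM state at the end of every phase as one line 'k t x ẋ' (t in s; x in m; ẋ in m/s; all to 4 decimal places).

phase 1: p=-0.2004, T=0.524, ωT=1.564821, cosh=2.495473, sinh=2.286347; start (x,ẋ)=(-0.148500, 0.229400) → end (x,ẋ)=(0.104746, 0.926820)
phase 2: p=0.1115, T=0.337, ωT=1.006383, cosh=1.550614, sinh=1.185075; start (x,ẋ)=(0.104746, 0.926820) → end (x,ẋ)=(0.468824, 1.413239)

1 0.5240 0.1047 0.9268
2 0.8610 0.4688 1.4132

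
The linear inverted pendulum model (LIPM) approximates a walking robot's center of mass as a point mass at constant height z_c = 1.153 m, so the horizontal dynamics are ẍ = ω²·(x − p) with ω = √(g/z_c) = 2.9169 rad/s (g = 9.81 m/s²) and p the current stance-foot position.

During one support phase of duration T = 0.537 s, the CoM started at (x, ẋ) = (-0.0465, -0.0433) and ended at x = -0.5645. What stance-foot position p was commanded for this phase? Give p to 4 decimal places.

ωT = 2.9169·0.537 = 1.566375; cosh(ωT) = 2.499029, sinh(ωT) = 2.290228
x(T) = p + (x₀−p)·cosh(ωT) + (ẋ₀/ω)·sinh(ωT) ⇒ p·(1 − cosh) = x(T) − x₀·cosh − (ẋ₀/ω)·sinh
numerator   = -0.5645 − (-0.0465)·2.499029 − (-0.0433/2.9169)·2.290228 = -0.414298
denominator = 1 − 2.499029 = -1.499029
p = -0.414298 / -1.499029 = 0.2764

p = 0.2764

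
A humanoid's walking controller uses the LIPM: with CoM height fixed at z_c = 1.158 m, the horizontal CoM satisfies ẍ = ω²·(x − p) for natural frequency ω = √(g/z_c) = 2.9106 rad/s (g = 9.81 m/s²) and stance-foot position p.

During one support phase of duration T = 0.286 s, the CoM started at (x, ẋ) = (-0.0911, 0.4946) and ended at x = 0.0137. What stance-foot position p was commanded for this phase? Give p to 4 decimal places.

p = 0.0549

ωT = 2.9106·0.286 = 0.832432; cosh(ωT) = 1.366946, sinh(ωT) = 0.931956
x(T) = p + (x₀−p)·cosh(ωT) + (ẋ₀/ω)·sinh(ωT) ⇒ p·(1 − cosh) = x(T) − x₀·cosh − (ẋ₀/ω)·sinh
numerator   = 0.0137 − (-0.0911)·1.366946 − (0.4946/2.9106)·0.931956 = -0.020139
denominator = 1 − 1.366946 = -0.366946
p = -0.020139 / -0.366946 = 0.0549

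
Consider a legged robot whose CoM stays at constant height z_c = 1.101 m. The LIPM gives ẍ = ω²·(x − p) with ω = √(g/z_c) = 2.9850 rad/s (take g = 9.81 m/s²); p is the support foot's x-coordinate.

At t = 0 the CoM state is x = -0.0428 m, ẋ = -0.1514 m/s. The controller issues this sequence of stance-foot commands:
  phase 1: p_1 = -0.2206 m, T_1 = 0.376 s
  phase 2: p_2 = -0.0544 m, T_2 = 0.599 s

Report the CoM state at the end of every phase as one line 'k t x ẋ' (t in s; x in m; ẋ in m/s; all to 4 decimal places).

phase 1: p=-0.2206, T=0.376, ωT=1.122360, cosh=1.698803, sinh=1.373293; start (x,ẋ)=(-0.042800, -0.151400) → end (x,ẋ)=(0.011793, 0.471653)
phase 2: p=-0.0544, T=0.599, ωT=1.788015, cosh=3.072434, sinh=2.905142; start (x,ẋ)=(0.011793, 0.471653) → end (x,ẋ)=(0.608010, 2.023142)

1 0.3760 0.0118 0.4717
2 0.9750 0.6080 2.0231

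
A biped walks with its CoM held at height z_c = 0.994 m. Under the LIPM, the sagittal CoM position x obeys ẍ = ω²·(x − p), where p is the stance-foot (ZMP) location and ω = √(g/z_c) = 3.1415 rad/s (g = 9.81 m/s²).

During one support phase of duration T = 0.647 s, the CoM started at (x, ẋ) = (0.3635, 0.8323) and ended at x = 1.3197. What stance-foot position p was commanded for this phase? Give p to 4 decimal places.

ωT = 3.1415·0.647 = 2.032551; cosh(ωT) = 3.882266, sinh(ωT) = 3.751265
x(T) = p + (x₀−p)·cosh(ωT) + (ẋ₀/ω)·sinh(ωT) ⇒ p·(1 − cosh) = x(T) − x₀·cosh − (ẋ₀/ω)·sinh
numerator   = 1.3197 − (0.3635)·3.882266 − (0.8323/3.1415)·3.751265 = -1.085353
denominator = 1 − 3.882266 = -2.882266
p = -1.085353 / -2.882266 = 0.3766

p = 0.3766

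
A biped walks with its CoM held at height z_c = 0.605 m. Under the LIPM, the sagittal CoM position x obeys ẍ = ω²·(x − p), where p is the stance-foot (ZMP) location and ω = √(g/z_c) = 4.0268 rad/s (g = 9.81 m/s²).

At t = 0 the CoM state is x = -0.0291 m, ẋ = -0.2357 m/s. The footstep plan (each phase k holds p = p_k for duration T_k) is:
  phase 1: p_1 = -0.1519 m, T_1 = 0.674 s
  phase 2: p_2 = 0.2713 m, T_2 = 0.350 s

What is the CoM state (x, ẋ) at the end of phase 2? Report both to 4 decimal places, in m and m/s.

x = 1.3398, ẋ = 4.7073

phase 1: p=-0.1519, T=0.674, ωT=2.714063, cosh=7.578367, sinh=7.512100; start (x,ẋ)=(-0.029100, -0.235700) → end (x,ẋ)=(0.339019, 1.928445)
phase 2: p=0.2713, T=0.350, ωT=1.409380, cosh=2.168856, sinh=1.924561; start (x,ẋ)=(0.339019, 1.928445) → end (x,ẋ)=(1.339850, 4.707329)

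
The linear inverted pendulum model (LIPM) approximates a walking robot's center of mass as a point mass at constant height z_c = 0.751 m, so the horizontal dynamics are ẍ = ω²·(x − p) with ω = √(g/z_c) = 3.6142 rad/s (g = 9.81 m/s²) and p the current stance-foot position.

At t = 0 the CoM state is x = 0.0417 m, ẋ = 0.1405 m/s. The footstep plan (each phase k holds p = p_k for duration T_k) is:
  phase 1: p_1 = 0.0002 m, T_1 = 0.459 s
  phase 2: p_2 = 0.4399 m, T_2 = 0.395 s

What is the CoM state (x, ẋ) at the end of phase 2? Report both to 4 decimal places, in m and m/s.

x = 0.3509, ẋ = 0.0590

phase 1: p=0.0002, T=0.459, ωT=1.658918, cosh=2.721984, sinh=2.531639; start (x,ẋ)=(0.041700, 0.140500) → end (x,ẋ)=(0.211578, 0.762157)
phase 2: p=0.4399, T=0.395, ωT=1.427609, cosh=2.204301, sinh=1.964419; start (x,ẋ)=(0.211578, 0.762157) → end (x,ẋ)=(0.350864, 0.058985)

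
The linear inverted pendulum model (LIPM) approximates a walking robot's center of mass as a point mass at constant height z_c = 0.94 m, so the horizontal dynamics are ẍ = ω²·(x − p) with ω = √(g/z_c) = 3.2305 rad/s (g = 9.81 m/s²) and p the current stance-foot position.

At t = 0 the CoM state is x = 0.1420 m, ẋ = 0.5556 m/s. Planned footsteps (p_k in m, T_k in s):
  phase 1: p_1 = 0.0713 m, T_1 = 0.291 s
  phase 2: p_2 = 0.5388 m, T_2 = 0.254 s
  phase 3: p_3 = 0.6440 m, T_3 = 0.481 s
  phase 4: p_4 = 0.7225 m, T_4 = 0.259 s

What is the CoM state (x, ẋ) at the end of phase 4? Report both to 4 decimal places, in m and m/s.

phase 1: p=0.0713, T=0.291, ωT=0.940075, cosh=1.475387, sinh=1.084788; start (x,ẋ)=(0.142000, 0.555600) → end (x,ẋ)=(0.362178, 1.067486)
phase 2: p=0.5388, T=0.254, ωT=0.820547, cosh=1.355966, sinh=0.915776; start (x,ẋ)=(0.362178, 1.067486) → end (x,ẋ)=(0.601915, 0.924955)
phase 3: p=0.6440, T=0.481, ωT=1.553870, cosh=2.470585, sinh=2.259157; start (x,ẋ)=(0.601915, 0.924955) → end (x,ẋ)=(1.186867, 1.978036)
phase 4: p=0.7225, T=0.259, ωT=0.836700, cosh=1.370936, sinh=0.937798; start (x,ẋ)=(1.186867, 1.978036) → end (x,ẋ)=(1.933331, 4.118587)

x = 1.9333, ẋ = 4.1186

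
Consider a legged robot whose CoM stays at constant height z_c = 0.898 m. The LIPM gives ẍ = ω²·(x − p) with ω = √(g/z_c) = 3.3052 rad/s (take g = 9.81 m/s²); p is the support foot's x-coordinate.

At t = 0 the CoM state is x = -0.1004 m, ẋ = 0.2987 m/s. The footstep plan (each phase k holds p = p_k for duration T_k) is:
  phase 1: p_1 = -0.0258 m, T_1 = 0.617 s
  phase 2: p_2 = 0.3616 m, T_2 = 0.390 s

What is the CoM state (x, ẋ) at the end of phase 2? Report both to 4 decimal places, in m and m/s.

x = -0.1778, ẋ = -1.4103

phase 1: p=-0.0258, T=0.617, ωT=2.039308, cosh=3.907705, sinh=3.777587; start (x,ẋ)=(-0.100400, 0.298700) → end (x,ẋ)=(0.024076, 0.235800)
phase 2: p=0.3616, T=0.390, ωT=1.289028, cosh=1.952398, sinh=1.676859; start (x,ẋ)=(0.024076, 0.235800) → end (x,ẋ)=(-0.177750, -1.410302)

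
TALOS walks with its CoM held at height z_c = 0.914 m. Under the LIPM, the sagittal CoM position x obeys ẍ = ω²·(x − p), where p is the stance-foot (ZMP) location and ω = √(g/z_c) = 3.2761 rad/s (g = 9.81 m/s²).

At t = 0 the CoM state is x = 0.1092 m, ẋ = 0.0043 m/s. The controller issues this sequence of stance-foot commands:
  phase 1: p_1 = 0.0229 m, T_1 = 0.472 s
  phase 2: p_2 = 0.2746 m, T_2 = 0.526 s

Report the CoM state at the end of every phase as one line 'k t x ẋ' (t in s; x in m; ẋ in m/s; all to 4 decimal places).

phase 1: p=0.0229, T=0.472, ωT=1.546319, cosh=2.453595, sinh=2.240565; start (x,ẋ)=(0.109200, 0.004300) → end (x,ẋ)=(0.237586, 0.644020)
phase 2: p=0.2746, T=0.526, ωT=1.723229, cosh=2.890538, sinh=2.712049; start (x,ẋ)=(0.237586, 0.644020) → end (x,ẋ)=(0.700748, 1.532697)

1 0.4720 0.2376 0.6440
2 0.9980 0.7007 1.5327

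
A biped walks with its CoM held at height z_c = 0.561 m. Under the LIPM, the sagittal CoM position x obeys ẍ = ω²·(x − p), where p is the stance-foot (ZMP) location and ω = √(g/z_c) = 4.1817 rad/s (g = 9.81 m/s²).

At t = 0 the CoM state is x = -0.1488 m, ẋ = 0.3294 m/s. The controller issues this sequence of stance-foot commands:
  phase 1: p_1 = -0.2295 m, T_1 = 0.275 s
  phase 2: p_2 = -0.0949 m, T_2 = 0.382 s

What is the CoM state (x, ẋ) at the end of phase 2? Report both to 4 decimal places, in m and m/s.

x = 0.8031, ẋ = 3.8685

phase 1: p=-0.2295, T=0.275, ωT=1.149968, cosh=1.737369, sinh=1.420722; start (x,ẋ)=(-0.148800, 0.329400) → end (x,ẋ)=(0.022618, 1.051730)
phase 2: p=-0.0949, T=0.382, ωT=1.597409, cosh=2.571319, sinh=2.368899; start (x,ẋ)=(0.022618, 1.051730) → end (x,ẋ)=(0.803074, 3.868475)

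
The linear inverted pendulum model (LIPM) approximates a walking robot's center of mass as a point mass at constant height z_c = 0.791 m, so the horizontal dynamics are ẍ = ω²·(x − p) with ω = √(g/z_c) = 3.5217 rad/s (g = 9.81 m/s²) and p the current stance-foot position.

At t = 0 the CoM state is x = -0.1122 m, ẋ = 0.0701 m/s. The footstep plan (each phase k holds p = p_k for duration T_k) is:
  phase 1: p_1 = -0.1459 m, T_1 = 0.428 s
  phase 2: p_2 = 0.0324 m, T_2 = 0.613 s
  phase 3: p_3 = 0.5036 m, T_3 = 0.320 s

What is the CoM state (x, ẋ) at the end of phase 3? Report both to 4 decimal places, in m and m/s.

x = 0.5482, ẋ = 0.7177

phase 1: p=-0.1459, T=0.428, ωT=1.507288, cosh=2.367990, sinh=2.146480; start (x,ẋ)=(-0.112200, 0.070100) → end (x,ẋ)=(-0.023373, 0.420743)
phase 2: p=0.0324, T=0.613, ωT=2.158802, cosh=4.388110, sinh=4.272647; start (x,ẋ)=(-0.023373, 0.420743) → end (x,ẋ)=(0.298123, 1.007056)
phase 3: p=0.5036, T=0.320, ωT=1.126944, cosh=1.705116, sinh=1.381094; start (x,ẋ)=(0.298123, 1.007056) → end (x,ẋ)=(0.548172, 0.717747)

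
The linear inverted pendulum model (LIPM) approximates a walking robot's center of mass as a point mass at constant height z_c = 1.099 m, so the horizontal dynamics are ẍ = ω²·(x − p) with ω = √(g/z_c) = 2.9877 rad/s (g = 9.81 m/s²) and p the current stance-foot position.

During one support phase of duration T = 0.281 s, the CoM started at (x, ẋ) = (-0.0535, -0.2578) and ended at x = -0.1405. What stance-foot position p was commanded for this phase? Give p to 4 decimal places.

p = -0.0381

ωT = 2.9877·0.281 = 0.839544; cosh(ωT) = 1.373609, sinh(ωT) = 0.941701
x(T) = p + (x₀−p)·cosh(ωT) + (ẋ₀/ω)·sinh(ωT) ⇒ p·(1 − cosh) = x(T) − x₀·cosh − (ẋ₀/ω)·sinh
numerator   = -0.1405 − (-0.0535)·1.373609 − (-0.2578/2.9877)·0.941701 = 0.014245
denominator = 1 − 1.373609 = -0.373609
p = 0.014245 / -0.373609 = -0.0381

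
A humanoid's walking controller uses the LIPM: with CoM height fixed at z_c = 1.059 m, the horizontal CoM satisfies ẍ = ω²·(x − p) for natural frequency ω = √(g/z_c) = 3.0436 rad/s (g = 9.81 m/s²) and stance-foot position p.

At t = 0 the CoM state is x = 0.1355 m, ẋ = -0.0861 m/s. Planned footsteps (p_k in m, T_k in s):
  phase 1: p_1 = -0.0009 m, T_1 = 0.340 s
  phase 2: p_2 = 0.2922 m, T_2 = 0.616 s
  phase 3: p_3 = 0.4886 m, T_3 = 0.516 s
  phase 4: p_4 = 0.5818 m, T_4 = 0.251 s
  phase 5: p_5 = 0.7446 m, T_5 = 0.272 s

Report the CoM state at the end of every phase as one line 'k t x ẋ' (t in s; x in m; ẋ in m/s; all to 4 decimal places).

phase 1: p=-0.0009, T=0.340, ωT=1.034824, cosh=1.584950, sinh=1.229661; start (x,ẋ)=(0.135500, -0.086100) → end (x,ẋ)=(0.180501, 0.374026)
phase 2: p=0.2922, T=0.616, ωT=1.874858, cosh=3.336634, sinh=3.183257; start (x,ẋ)=(0.180501, 0.374026) → end (x,ẋ)=(0.310691, 0.165789)
phase 3: p=0.4886, T=0.516, ωT=1.570498, cosh=2.508491, sinh=2.300549; start (x,ẋ)=(0.310691, 0.165789) → end (x,ẋ)=(0.167631, -0.829829)
phase 4: p=0.5818, T=0.251, ωT=0.763944, cosh=1.306276, sinh=0.840450; start (x,ẋ)=(0.167631, -0.829829) → end (x,ẋ)=(-0.188365, -2.143426)
phase 5: p=0.7446, T=0.272, ωT=0.827859, cosh=1.362699, sinh=0.925715; start (x,ẋ)=(-0.188365, -2.143426) → end (x,ẋ)=(-1.178676, -5.549479)

1 0.3400 0.1805 0.3740
2 0.9560 0.3107 0.1658
3 1.4720 0.1676 -0.8298
4 1.7230 -0.1884 -2.1434
5 1.9950 -1.1787 -5.5495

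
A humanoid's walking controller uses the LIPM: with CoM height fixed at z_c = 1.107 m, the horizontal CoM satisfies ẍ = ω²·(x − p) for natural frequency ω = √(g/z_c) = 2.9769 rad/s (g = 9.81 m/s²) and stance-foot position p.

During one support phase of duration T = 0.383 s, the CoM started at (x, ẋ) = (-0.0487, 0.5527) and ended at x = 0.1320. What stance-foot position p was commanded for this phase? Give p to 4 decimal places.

ωT = 2.9769·0.383 = 1.140153; cosh(ωT) = 1.723508, sinh(ωT) = 1.403738
x(T) = p + (x₀−p)·cosh(ωT) + (ẋ₀/ω)·sinh(ωT) ⇒ p·(1 − cosh) = x(T) − x₀·cosh − (ẋ₀/ω)·sinh
numerator   = 0.1320 − (-0.0487)·1.723508 − (0.5527/2.9769)·1.403738 = -0.044687
denominator = 1 − 1.723508 = -0.723508
p = -0.044687 / -0.723508 = 0.0618

p = 0.0618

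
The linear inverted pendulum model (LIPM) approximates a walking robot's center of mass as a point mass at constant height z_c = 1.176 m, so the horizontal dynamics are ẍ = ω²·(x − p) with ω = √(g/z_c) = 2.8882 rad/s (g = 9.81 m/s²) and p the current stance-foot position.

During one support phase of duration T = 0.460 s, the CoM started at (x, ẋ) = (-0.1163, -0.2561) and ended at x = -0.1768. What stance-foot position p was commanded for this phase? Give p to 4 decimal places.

p = -0.2096

ωT = 2.8882·0.460 = 1.328572; cosh(ωT) = 2.020252, sinh(ωT) = 1.755396
x(T) = p + (x₀−p)·cosh(ωT) + (ẋ₀/ω)·sinh(ωT) ⇒ p·(1 − cosh) = x(T) − x₀·cosh − (ẋ₀/ω)·sinh
numerator   = -0.1768 − (-0.1163)·2.020252 − (-0.2561/2.8882)·1.755396 = 0.213808
denominator = 1 − 2.020252 = -1.020252
p = 0.213808 / -1.020252 = -0.2096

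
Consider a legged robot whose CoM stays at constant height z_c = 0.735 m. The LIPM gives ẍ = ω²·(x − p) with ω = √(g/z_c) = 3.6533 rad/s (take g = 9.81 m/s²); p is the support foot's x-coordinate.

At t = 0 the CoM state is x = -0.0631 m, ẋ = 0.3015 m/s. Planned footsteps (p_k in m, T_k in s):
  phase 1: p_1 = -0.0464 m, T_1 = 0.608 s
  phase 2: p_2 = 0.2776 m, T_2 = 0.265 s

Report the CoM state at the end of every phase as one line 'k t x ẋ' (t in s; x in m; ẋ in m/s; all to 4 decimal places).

phase 1: p=-0.0464, T=0.608, ωT=2.221206, cosh=4.663462, sinh=4.554984; start (x,ẋ)=(-0.063100, 0.301500) → end (x,ẋ)=(0.251634, 1.128134)
phase 2: p=0.2776, T=0.265, ωT=0.968125, cosh=1.506398, sinh=1.126603; start (x,ẋ)=(0.251634, 1.128134) → end (x,ẋ)=(0.586379, 1.592549)

1 0.6080 0.2516 1.1281
2 0.8730 0.5864 1.5925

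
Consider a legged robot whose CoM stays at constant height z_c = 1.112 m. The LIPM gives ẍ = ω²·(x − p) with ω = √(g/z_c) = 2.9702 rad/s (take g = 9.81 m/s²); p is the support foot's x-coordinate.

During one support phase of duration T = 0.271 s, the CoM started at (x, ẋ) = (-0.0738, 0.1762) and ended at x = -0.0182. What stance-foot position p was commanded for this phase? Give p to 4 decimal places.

p = -0.0812

ωT = 2.9702·0.271 = 0.804924; cosh(ωT) = 1.341824, sinh(ωT) = 0.894703
x(T) = p + (x₀−p)·cosh(ωT) + (ẋ₀/ω)·sinh(ωT) ⇒ p·(1 − cosh) = x(T) − x₀·cosh − (ẋ₀/ω)·sinh
numerator   = -0.0182 − (-0.0738)·1.341824 − (0.1762/2.9702)·0.894703 = 0.027751
denominator = 1 − 1.341824 = -0.341824
p = 0.027751 / -0.341824 = -0.0812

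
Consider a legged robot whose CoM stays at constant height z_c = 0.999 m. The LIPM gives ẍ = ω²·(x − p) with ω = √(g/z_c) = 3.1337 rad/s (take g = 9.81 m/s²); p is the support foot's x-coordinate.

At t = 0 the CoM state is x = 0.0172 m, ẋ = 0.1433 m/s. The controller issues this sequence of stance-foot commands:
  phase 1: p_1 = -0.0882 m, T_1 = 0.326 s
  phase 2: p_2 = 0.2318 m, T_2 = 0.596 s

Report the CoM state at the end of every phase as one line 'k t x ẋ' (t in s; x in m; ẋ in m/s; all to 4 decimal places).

1 0.3260 0.1324 0.6241
2 0.9220 0.5317 1.0842

phase 1: p=-0.0882, T=0.326, ωT=1.021586, cosh=1.568810, sinh=1.208787; start (x,ẋ)=(0.017200, 0.143300) → end (x,ẋ)=(0.132429, 0.624063)
phase 2: p=0.2318, T=0.596, ωT=1.867685, cosh=3.313888, sinh=3.159407; start (x,ẋ)=(0.132429, 0.624063) → end (x,ẋ)=(0.531678, 1.084238)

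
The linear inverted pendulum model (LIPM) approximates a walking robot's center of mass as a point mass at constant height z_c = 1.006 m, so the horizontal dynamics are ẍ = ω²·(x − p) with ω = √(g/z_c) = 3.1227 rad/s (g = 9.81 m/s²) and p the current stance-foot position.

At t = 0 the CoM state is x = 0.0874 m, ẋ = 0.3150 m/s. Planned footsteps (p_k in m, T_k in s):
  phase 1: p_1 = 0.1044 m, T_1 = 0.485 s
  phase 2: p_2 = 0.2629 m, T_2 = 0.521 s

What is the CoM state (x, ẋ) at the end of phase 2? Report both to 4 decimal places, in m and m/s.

phase 1: p=0.1044, T=0.485, ωT=1.514509, cosh=2.383553, sinh=2.163637; start (x,ẋ)=(0.087400, 0.315000) → end (x,ẋ)=(0.282135, 0.635961)
phase 2: p=0.2629, T=0.521, ωT=1.626927, cosh=2.642373, sinh=2.445840; start (x,ẋ)=(0.282135, 0.635961) → end (x,ẋ)=(0.811839, 1.827354)

x = 0.8118, ẋ = 1.8274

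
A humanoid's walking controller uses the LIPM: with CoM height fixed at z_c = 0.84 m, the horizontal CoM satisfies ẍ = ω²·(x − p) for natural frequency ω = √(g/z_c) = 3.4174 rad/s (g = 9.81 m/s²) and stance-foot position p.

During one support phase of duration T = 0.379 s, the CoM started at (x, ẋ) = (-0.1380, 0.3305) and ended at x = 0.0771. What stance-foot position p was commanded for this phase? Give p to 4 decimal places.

p = -0.1918

ωT = 3.4174·0.379 = 1.295195; cosh(ωT) = 1.962776, sinh(ωT) = 1.688931
x(T) = p + (x₀−p)·cosh(ωT) + (ẋ₀/ω)·sinh(ωT) ⇒ p·(1 − cosh) = x(T) − x₀·cosh − (ẋ₀/ω)·sinh
numerator   = 0.0771 − (-0.1380)·1.962776 − (0.3305/3.4174)·1.688931 = 0.184625
denominator = 1 − 1.962776 = -0.962776
p = 0.184625 / -0.962776 = -0.1918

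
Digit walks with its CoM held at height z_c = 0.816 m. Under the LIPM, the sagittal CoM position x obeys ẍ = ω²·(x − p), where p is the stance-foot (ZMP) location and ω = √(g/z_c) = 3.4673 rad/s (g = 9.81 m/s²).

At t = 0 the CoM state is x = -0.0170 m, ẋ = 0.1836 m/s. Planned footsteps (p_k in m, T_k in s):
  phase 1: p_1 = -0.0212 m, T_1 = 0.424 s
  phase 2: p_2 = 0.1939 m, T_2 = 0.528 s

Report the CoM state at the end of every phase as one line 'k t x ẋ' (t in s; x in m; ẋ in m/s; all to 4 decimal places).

phase 1: p=-0.0212, T=0.424, ωT=1.470135, cosh=2.289859, sinh=2.059964; start (x,ẋ)=(-0.017000, 0.183600) → end (x,ẋ)=(0.097496, 0.450417)
phase 2: p=0.1939, T=0.528, ωT=1.830734, cosh=3.199381, sinh=3.039085; start (x,ẋ)=(0.097496, 0.450417) → end (x,ẋ)=(0.280258, 0.425209)

1 0.4240 0.0975 0.4504
2 0.9520 0.2803 0.4252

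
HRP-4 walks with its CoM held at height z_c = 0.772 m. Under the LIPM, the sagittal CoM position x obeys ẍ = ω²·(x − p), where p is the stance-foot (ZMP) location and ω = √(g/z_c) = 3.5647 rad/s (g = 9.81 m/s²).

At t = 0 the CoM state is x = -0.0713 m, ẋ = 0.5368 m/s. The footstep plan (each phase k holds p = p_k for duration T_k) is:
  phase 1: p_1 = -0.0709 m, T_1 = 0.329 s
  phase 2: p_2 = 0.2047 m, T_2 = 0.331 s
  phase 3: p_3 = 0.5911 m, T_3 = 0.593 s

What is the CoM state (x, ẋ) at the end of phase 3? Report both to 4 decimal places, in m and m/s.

x = 1.7866, ẋ = 4.4705

phase 1: p=-0.0709, T=0.329, ωT=1.172786, cosh=1.770243, sinh=1.460740; start (x,ẋ)=(-0.071300, 0.536800) → end (x,ẋ)=(0.148361, 0.948184)
phase 2: p=0.2047, T=0.331, ωT=1.179916, cosh=1.780702, sinh=1.473398; start (x,ẋ)=(0.148361, 0.948184) → end (x,ẋ)=(0.496290, 1.392530)
phase 3: p=0.5911, T=0.593, ωT=2.113867, cosh=4.200485, sinh=4.079715; start (x,ẋ)=(0.496290, 1.392530) → end (x,ẋ)=(1.786571, 4.470487)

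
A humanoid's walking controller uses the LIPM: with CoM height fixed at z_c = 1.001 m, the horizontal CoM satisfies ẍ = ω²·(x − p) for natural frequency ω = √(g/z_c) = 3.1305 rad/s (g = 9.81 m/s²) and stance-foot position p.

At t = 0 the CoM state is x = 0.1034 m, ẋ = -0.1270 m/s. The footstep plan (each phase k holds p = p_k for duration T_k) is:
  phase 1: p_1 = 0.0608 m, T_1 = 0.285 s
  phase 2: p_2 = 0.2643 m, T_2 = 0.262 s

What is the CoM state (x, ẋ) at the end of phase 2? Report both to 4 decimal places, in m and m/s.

phase 1: p=0.0608, T=0.285, ωT=0.892192, cosh=1.425115, sinh=1.015359; start (x,ẋ)=(0.103400, -0.127000) → end (x,ẋ)=(0.080318, -0.045582)
phase 2: p=0.2643, T=0.262, ωT=0.820191, cosh=1.355641, sinh=0.915293; start (x,ẋ)=(0.080318, -0.045582) → end (x,ẋ)=(0.001560, -0.588960)

x = 0.0016, ẋ = -0.5890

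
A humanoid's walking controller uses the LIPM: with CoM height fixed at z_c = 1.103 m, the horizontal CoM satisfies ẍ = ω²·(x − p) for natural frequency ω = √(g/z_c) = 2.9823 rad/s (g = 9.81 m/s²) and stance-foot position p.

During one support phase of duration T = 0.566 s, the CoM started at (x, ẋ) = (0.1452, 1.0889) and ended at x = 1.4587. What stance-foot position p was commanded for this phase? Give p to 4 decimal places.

p = -0.0551

ωT = 2.9823·0.566 = 1.687982; cosh(ωT) = 2.796723, sinh(ωT) = 2.611831
x(T) = p + (x₀−p)·cosh(ωT) + (ẋ₀/ω)·sinh(ωT) ⇒ p·(1 − cosh) = x(T) − x₀·cosh − (ẋ₀/ω)·sinh
numerator   = 1.4587 − (0.1452)·2.796723 − (1.0889/2.9823)·2.611831 = 0.098982
denominator = 1 − 2.796723 = -1.796723
p = 0.098982 / -1.796723 = -0.0551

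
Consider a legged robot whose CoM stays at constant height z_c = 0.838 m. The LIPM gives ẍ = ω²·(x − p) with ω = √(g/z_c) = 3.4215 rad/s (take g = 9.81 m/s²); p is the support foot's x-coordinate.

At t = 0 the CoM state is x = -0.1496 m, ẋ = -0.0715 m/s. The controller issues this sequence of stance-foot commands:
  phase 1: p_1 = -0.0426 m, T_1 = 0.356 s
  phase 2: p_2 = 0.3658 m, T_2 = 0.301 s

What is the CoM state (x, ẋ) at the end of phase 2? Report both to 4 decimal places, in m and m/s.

phase 1: p=-0.0426, T=0.356, ωT=1.218054, cosh=1.838204, sinh=1.542399; start (x,ẋ)=(-0.149600, -0.071500) → end (x,ẋ)=(-0.271520, -0.696105)
phase 2: p=0.3658, T=0.301, ωT=1.029872, cosh=1.578879, sinh=1.221827; start (x,ẋ)=(-0.271520, -0.696105) → end (x,ẋ)=(-0.889032, -3.763367)

x = -0.8890, ẋ = -3.7634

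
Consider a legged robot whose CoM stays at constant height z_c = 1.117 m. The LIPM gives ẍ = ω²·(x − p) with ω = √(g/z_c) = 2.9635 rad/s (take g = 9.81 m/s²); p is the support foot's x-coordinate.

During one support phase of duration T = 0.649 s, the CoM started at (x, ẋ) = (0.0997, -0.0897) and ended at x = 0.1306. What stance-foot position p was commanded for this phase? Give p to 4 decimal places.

ωT = 2.9635·0.649 = 1.923311; cosh(ωT) = 3.494853, sinh(ωT) = 3.348731
x(T) = p + (x₀−p)·cosh(ωT) + (ẋ₀/ω)·sinh(ωT) ⇒ p·(1 − cosh) = x(T) − x₀·cosh − (ẋ₀/ω)·sinh
numerator   = 0.1306 − (0.0997)·3.494853 − (-0.0897/2.9635)·3.348731 = -0.116477
denominator = 1 − 3.494853 = -2.494853
p = -0.116477 / -2.494853 = 0.0467

p = 0.0467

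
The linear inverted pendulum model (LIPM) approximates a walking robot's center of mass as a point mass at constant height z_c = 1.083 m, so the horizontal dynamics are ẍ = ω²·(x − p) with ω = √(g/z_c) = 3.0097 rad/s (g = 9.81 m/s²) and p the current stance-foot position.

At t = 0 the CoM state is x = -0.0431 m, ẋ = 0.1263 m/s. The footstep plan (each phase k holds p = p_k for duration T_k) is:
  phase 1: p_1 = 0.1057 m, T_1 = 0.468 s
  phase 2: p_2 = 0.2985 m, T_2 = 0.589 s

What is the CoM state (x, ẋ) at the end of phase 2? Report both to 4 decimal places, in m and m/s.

x = -1.5755, ẋ = -5.5176

phase 1: p=0.1057, T=0.468, ωT=1.408540, cosh=2.167239, sinh=1.922739; start (x,ẋ)=(-0.043100, 0.126300) → end (x,ẋ)=(-0.136099, -0.587364)
phase 2: p=0.2985, T=0.589, ωT=1.772713, cosh=3.028338, sinh=2.858466; start (x,ẋ)=(-0.136099, -0.587364) → end (x,ẋ)=(-1.575461, -5.517643)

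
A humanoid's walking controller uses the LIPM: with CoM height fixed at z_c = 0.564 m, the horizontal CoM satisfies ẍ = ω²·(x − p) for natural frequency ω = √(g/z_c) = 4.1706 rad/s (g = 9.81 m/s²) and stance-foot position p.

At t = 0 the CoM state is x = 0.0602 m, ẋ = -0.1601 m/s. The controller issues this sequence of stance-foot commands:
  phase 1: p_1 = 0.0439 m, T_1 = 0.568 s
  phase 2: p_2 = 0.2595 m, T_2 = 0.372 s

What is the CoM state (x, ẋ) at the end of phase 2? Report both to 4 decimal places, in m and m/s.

phase 1: p=0.0439, T=0.568, ωT=2.368901, cosh=5.389612, sinh=5.296028; start (x,ẋ)=(0.060200, -0.160100) → end (x,ẋ)=(-0.071552, -0.502849)
phase 2: p=0.2595, T=0.372, ωT=1.551463, cosh=2.465153, sinh=2.253216; start (x,ẋ)=(-0.071552, -0.502849) → end (x,ẋ)=(-0.828264, -4.350581)

x = -0.8283, ẋ = -4.3506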